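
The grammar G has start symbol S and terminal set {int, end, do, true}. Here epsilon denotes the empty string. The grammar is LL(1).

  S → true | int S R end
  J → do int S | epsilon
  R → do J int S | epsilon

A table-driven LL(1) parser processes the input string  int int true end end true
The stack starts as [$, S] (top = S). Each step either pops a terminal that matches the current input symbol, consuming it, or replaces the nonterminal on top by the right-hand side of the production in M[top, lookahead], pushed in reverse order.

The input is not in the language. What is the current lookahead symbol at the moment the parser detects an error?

true

step 1: stack=$ S  input=int int true end end true $  — expand S → int S R end
step 2: stack=$ end R S int  input=int int true end end true $  — match int
step 3: stack=$ end R S  input=int true end end true $  — expand S → int S R end
step 4: stack=$ end R end R S int  input=int true end end true $  — match int
step 5: stack=$ end R end R S  input=true end end true $  — expand S → true
step 6: stack=$ end R end R true  input=true end end true $  — match true
step 7: stack=$ end R end R  input=end end true $  — expand R → epsilon
step 8: stack=$ end R end  input=end end true $  — match end
step 9: stack=$ end R  input=end true $  — expand R → epsilon
step 10: stack=$ end  input=end true $  — match end
step 11: stack=$  input=true $  — error: stack empty but input remains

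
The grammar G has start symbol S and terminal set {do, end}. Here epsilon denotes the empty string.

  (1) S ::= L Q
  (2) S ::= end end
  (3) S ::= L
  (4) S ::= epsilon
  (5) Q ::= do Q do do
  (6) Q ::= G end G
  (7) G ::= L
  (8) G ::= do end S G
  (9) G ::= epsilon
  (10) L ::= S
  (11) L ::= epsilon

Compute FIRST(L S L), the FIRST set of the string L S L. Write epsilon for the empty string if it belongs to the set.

{epsilon, do, end}

FIRST(S) = {epsilon, do, end}  (via L Q, L)
FIRST(L) = {epsilon, do, end}  (via S)
FIRST(G) = {epsilon, do, end}  (via L)
FIRST(Q) = {do, end}  (via G end G)
FIRST(L S L): take FIRST of each symbol in turn, carrying on past any symbol whose FIRST contains epsilon; result {epsilon, do, end}.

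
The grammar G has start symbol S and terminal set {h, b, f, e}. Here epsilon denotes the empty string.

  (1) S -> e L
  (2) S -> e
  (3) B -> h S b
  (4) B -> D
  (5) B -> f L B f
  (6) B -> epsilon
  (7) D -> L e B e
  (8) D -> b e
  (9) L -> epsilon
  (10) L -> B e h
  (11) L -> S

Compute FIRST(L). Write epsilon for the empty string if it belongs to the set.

FIRST(S) = {e}
FIRST(B) = {epsilon, b, e, f, h}  (via D)
FIRST(L) = {epsilon, b, e, f, h}  (via B e h, S)
FIRST(D) = {b, e, f, h}  (via L e B e)

{epsilon, b, e, f, h}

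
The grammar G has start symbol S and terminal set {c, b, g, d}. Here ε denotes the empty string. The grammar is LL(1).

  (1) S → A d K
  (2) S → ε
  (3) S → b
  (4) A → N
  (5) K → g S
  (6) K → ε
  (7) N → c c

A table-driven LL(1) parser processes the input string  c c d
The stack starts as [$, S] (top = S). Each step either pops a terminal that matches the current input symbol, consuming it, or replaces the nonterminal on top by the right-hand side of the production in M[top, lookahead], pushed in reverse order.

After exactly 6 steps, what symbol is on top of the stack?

step 1: stack=$ S  input=c c d $  — expand S → A d K
step 2: stack=$ K d A  input=c c d $  — expand A → N
step 3: stack=$ K d N  input=c c d $  — expand N → c c
step 4: stack=$ K d c c  input=c c d $  — match c
step 5: stack=$ K d c  input=c d $  — match c
step 6: stack=$ K d  input=d $  — match d
Stack after step 6: $ K (top = K).

K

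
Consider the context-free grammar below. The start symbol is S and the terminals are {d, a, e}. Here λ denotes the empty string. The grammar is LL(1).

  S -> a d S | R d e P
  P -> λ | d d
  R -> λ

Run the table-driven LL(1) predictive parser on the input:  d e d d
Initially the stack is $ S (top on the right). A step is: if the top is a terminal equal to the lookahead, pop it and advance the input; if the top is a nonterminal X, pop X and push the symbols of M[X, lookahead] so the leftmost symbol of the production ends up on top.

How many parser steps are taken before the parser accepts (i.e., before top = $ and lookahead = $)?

7

step 1: stack=$ S  input=d e d d $  — expand S -> R d e P
step 2: stack=$ P e d R  input=d e d d $  — expand R -> λ
step 3: stack=$ P e d  input=d e d d $  — match d
step 4: stack=$ P e  input=e d d $  — match e
step 5: stack=$ P  input=d d $  — expand P -> d d
step 6: stack=$ d d  input=d d $  — match d
step 7: stack=$ d  input=d $  — match d
Accept reached after 7 steps.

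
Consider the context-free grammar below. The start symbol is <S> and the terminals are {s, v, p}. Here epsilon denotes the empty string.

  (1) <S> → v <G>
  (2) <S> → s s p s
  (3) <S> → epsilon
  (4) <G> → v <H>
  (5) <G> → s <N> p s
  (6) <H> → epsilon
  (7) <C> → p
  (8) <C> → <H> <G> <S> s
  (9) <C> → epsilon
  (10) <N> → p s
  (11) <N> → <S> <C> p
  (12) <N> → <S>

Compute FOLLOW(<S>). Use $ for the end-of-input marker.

{$, p, s, v}

FIRST(<S>): from <S>→v <G> we get {v}; from <S>→s s p s we get {s}; from <S>→epsilon we get {epsilon}. So FIRST(<S>) = {epsilon, s, v}.
FIRST(<G>): from <G>→v <H> we get {v}; from <G>→s <N> p s we get {s}. So FIRST(<G>) = {s, v}.
FIRST(<H>): from <H>→epsilon we get {epsilon}. So FIRST(<H>) = {epsilon}.
FIRST(<C>): from <C>→p we get {p}; from <C>→<H> <G> <S> s we get {s, v}; from <C>→epsilon we get {epsilon}. So FIRST(<C>) = {epsilon, p, s, v}.
FIRST(<N>): from <N>→p s we get {p}; from <N>→<S> <C> p we get {p, s, v}; from <N>→<S> we get {epsilon, s, v}. So FIRST(<N>) = {epsilon, p, s, v}.
FOLLOW(<S>) includes $ since <S> is the start symbol.
FOLLOW(<C>): in <N>→<S> <C> p, <C> is followed by p with FIRST {p}. Thus FOLLOW(<C>) = {p}.
FOLLOW(<N>): in <G>→s <N> p s, <N> is followed by p s with FIRST {p}. Thus FOLLOW(<N>) = {p}.
FOLLOW(<S>): in <C>→<H> <G> <S> s, <S> is followed by s with FIRST {s}; in <N>→<S> <C> p, <S> is followed by <C> p with FIRST {p, s, v}; in <N>→<S>, the suffix after <S> is empty, so FOLLOW(<S>) ⊇ FOLLOW(<N>) = {p}. Thus FOLLOW(<S>) = {$, p, s, v}.
FOLLOW(<G>): in <S>→v <G>, the suffix after <G> is empty, so FOLLOW(<G>) ⊇ FOLLOW(<S>) = {$, p, s, v}; in <C>→<H> <G> <S> s, <G> is followed by <S> s with FIRST {s, v}. Thus FOLLOW(<G>) = {$, p, s, v}.
FOLLOW(<H>): in <G>→v <H>, the suffix after <H> is empty, so FOLLOW(<H>) ⊇ FOLLOW(<G>) = {$, p, s, v}; in <C>→<H> <G> <S> s, <H> is followed by <G> <S> s with FIRST {s, v}. Thus FOLLOW(<H>) = {$, p, s, v}.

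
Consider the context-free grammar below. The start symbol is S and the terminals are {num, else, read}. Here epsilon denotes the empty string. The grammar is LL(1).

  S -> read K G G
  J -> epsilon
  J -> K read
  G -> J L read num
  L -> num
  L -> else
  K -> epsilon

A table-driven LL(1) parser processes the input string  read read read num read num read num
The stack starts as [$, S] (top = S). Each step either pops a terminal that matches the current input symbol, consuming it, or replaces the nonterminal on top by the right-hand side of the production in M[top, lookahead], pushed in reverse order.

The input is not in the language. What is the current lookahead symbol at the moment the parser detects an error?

     Stack                  Input                                   Action
  1  $ S                    read read read num read num read num $  expand S -> read K G G
  2  $ G G K read           read read read num read num read num $  match read
  3  $ G G K                read read num read num read num $       expand K -> epsilon
  4  $ G G                  read read num read num read num $       expand G -> J L read num
  5  $ G num read L J       read read num read num read num $       expand J -> K read
  6  $ G num read L read K  read read num read num read num $       expand K -> epsilon
  7  $ G num read L read    read read num read num read num $       match read
  8  $ G num read L         read num read num read num $            error: M[L, read] is empty

read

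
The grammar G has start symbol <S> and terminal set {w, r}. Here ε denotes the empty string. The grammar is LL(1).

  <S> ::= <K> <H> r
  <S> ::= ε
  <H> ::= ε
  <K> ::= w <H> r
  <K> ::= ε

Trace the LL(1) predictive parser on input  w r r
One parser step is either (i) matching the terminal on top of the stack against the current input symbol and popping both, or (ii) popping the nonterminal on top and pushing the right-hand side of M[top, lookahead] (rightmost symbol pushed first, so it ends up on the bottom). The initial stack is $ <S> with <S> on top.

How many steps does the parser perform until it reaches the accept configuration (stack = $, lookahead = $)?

7

step 1: stack=$ <S>  input=w r r $  — expand <S> ::= <K> <H> r
step 2: stack=$ r <H> <K>  input=w r r $  — expand <K> ::= w <H> r
step 3: stack=$ r <H> r <H> w  input=w r r $  — match w
step 4: stack=$ r <H> r <H>  input=r r $  — expand <H> ::= ε
step 5: stack=$ r <H> r  input=r r $  — match r
step 6: stack=$ r <H>  input=r $  — expand <H> ::= ε
step 7: stack=$ r  input=r $  — match r
Accept reached after 7 steps.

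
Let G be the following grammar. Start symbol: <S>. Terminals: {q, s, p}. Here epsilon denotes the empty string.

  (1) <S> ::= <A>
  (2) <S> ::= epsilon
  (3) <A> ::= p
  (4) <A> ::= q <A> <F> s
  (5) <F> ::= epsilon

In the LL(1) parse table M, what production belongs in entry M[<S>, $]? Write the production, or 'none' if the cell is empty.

<S> ::= epsilon

FIRST(<A>): from <A>::=p we get {p}; from <A>::=q <A> <F> s we get {q}. So FIRST(<A>) = {p, q}.
FIRST(<F>): from <F>::=epsilon we get {epsilon}. So FIRST(<F>) = {epsilon}.
FIRST(<S>): from <S>::=<A> we get {p, q}; from <S>::=epsilon we get {epsilon}. So FIRST(<S>) = {epsilon, p, q}.
FOLLOW(<S>) includes $ since <S> is the start symbol.
FOLLOW(<S>): <S> appears on no right-hand side. Thus FOLLOW(<S>) = {$}.
For <S> ::= <A>: FIRST(<A>) = {p, q}, so it goes in M[<S>, t] for t ∈ {p, q}.
For <S> ::= epsilon: FIRST(epsilon) = {epsilon}, so it goes in M[<S>, t] for t ∈ {}; since epsilon ∈ FIRST, also for every t ∈ FOLLOW(<S>) = {$}.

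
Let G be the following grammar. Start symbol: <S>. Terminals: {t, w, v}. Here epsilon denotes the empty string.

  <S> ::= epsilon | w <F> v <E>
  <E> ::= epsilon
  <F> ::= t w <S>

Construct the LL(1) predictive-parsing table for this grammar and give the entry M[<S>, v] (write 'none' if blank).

<S> ::= epsilon

FIRST(<S>) = {epsilon, w}
FIRST(<E>) = {epsilon}
FIRST(<F>) = {t}
FOLLOW(<S>) includes $ since <S> is the start symbol.
FOLLOW(<F>): in <S>::=w <F> v <E>, <F> is followed by v <E> with FIRST {v}. Thus FOLLOW(<F>) = {v}.
FOLLOW(<S>): in <F>::=t w <S>, the suffix after <S> is empty, so FOLLOW(<S>) ⊇ FOLLOW(<F>) = {v}. Thus FOLLOW(<S>) = {$, v}.
For <S> ::= epsilon: FIRST(epsilon) = {epsilon}, so it goes in M[<S>, t] for t ∈ {}; since epsilon ∈ FIRST, also for every t ∈ FOLLOW(<S>) = {$, v}.
For <S> ::= w <F> v <E>: FIRST(w <F> v <E>) = {w}, so it goes in M[<S>, t] for t ∈ {w}.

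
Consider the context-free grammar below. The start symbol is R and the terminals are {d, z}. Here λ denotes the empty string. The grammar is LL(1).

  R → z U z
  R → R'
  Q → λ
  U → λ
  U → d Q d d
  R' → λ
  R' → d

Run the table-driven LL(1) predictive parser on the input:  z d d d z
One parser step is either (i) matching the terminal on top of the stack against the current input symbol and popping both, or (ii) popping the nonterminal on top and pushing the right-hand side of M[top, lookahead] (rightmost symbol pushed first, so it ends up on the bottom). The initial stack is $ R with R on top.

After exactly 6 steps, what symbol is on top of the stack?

d

step 1: stack=$ R  input=z d d d z $  — expand R → z U z
step 2: stack=$ z U z  input=z d d d z $  — match z
step 3: stack=$ z U  input=d d d z $  — expand U → d Q d d
step 4: stack=$ z d d Q d  input=d d d z $  — match d
step 5: stack=$ z d d Q  input=d d z $  — expand Q → λ
step 6: stack=$ z d d  input=d d z $  — match d
Stack after step 6: $ z d (top = d).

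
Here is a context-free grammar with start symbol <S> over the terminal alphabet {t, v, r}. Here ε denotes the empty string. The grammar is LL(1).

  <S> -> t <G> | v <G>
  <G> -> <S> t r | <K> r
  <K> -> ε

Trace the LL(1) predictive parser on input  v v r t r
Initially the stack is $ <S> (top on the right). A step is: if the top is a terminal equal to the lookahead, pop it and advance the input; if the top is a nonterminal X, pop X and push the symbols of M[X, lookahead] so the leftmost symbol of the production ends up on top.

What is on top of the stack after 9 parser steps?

     Stack        Input        Action
  1  $ <S>        v v r t r $  expand <S> -> v <G>
  2  $ <G> v      v v r t r $  match v
  3  $ <G>        v r t r $    expand <G> -> <S> t r
  4  $ r t <S>    v r t r $    expand <S> -> v <G>
  5  $ r t <G> v  v r t r $    match v
  6  $ r t <G>    r t r $      expand <G> -> <K> r
  7  $ r t r <K>  r t r $      expand <K> -> ε
  8  $ r t r      r t r $      match r
  9  $ r t        t r $        match t
Stack after step 9: $ r (top = r).

r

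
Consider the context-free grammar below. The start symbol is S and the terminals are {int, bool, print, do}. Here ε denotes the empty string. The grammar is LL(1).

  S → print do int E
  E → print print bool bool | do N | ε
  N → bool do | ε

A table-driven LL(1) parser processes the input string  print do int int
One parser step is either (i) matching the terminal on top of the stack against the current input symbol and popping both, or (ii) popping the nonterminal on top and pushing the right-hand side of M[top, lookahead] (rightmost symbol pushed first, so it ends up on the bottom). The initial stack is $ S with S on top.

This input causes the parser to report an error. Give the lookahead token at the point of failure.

step 1: stack=$ S  input=print do int int $  — expand S → print do int E
step 2: stack=$ E int do print  input=print do int int $  — match print
step 3: stack=$ E int do  input=do int int $  — match do
step 4: stack=$ E int  input=int int $  — match int
step 5: stack=$ E  input=int $  — error: M[E, int] is empty

int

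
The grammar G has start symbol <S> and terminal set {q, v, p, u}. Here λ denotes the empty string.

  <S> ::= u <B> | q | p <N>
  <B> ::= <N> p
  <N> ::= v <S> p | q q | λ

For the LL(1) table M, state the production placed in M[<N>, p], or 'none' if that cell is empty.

<N> ::= λ

FIRST(<S>): from <S>::=u <B> we get {u}; from <S>::=q we get {q}; from <S>::=p <N> we get {p}. So FIRST(<S>) = {p, q, u}.
FIRST(<N>): from <N>::=v <S> p we get {v}; from <N>::=q q we get {q}; from <N>::=λ we get {λ}. So FIRST(<N>) = {λ, q, v}.
FIRST(<B>): from <B>::=<N> p we get {p, q, v}. So FIRST(<B>) = {p, q, v}.
FOLLOW(<S>) includes $ since <S> is the start symbol.
FOLLOW(<S>): in <N>::=v <S> p, <S> is followed by p with FIRST {p}. Thus FOLLOW(<S>) = {$, p}.
FOLLOW(<N>): in <S>::=p <N>, the suffix after <N> is empty, so FOLLOW(<N>) ⊇ FOLLOW(<S>) = {$, p}; in <B>::=<N> p, <N> is followed by p with FIRST {p}. Thus FOLLOW(<N>) = {$, p}.
For <N> ::= v <S> p: FIRST(v <S> p) = {v}, so it goes in M[<N>, t] for t ∈ {v}.
For <N> ::= q q: FIRST(q q) = {q}, so it goes in M[<N>, t] for t ∈ {q}.
For <N> ::= λ: FIRST(λ) = {λ}, so it goes in M[<N>, t] for t ∈ {}; since λ ∈ FIRST, also for every t ∈ FOLLOW(<N>) = {$, p}.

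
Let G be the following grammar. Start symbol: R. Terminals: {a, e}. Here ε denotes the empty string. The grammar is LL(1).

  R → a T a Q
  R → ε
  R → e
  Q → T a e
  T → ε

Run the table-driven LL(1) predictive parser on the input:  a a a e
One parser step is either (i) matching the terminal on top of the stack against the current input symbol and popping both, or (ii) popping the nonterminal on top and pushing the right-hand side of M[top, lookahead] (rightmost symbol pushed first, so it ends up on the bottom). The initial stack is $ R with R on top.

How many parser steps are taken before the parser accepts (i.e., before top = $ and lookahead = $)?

8

     Stack      Input      Action
  1  $ R        a a a e $  expand R → a T a Q
  2  $ Q a T a  a a a e $  match a
  3  $ Q a T    a a e $    expand T → ε
  4  $ Q a      a a e $    match a
  5  $ Q        a e $      expand Q → T a e
  6  $ e a T    a e $      expand T → ε
  7  $ e a      a e $      match a
  8  $ e        e $        match e
Accept reached after 8 steps.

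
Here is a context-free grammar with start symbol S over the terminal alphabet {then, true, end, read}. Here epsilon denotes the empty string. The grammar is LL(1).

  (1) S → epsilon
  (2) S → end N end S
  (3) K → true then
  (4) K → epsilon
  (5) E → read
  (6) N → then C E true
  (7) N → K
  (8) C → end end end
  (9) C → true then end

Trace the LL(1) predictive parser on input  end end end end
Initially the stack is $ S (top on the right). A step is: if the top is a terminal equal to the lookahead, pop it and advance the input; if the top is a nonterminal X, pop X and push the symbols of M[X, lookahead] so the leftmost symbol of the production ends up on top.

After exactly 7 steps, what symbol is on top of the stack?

step 1: stack=$ S  input=end end end end $  — expand S → end N end S
step 2: stack=$ S end N end  input=end end end end $  — match end
step 3: stack=$ S end N  input=end end end $  — expand N → K
step 4: stack=$ S end K  input=end end end $  — expand K → epsilon
step 5: stack=$ S end  input=end end end $  — match end
step 6: stack=$ S  input=end end $  — expand S → end N end S
step 7: stack=$ S end N end  input=end end $  — match end
Stack after step 7: $ S end N (top = N).

N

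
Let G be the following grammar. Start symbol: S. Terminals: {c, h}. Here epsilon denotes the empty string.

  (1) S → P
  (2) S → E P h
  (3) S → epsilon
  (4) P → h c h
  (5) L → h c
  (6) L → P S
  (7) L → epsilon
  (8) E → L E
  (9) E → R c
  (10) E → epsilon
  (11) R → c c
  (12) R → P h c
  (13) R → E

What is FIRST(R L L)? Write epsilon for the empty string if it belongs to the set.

{epsilon, c, h}

FIRST(P) = {h}
FIRST(L) = {epsilon, h}  (via P S)
FIRST(S) = {epsilon, c, h}  (via P, E P h)
FIRST(E) = {epsilon, c, h}  (via L E, R c)
FIRST(R) = {epsilon, c, h}  (via P h c, E)
FIRST(R L L): take FIRST of each symbol in turn, carrying on past any symbol whose FIRST contains epsilon; result {epsilon, c, h}.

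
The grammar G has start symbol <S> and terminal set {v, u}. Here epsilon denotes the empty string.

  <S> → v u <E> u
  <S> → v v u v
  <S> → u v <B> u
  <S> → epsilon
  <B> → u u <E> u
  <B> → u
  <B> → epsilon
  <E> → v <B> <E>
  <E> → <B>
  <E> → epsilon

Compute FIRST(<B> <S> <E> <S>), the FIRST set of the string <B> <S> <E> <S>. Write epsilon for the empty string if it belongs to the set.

FIRST(<S>): from <S>→v u <E> u we get {v}; from <S>→v v u v we get {v}; from <S>→u v <B> u we get {u}; from <S>→epsilon we get {epsilon}. So FIRST(<S>) = {epsilon, u, v}.
FIRST(<B>): from <B>→u u <E> u we get {u}; from <B>→u we get {u}; from <B>→epsilon we get {epsilon}. So FIRST(<B>) = {epsilon, u}.
FIRST(<E>): from <E>→v <B> <E> we get {v}; from <E>→<B> we get {epsilon, u}; from <E>→epsilon we get {epsilon}. So FIRST(<E>) = {epsilon, u, v}.
FIRST(<B> <S> <E> <S>): take FIRST of each symbol in turn, carrying on past any symbol whose FIRST contains epsilon; result {epsilon, u, v}.

{epsilon, u, v}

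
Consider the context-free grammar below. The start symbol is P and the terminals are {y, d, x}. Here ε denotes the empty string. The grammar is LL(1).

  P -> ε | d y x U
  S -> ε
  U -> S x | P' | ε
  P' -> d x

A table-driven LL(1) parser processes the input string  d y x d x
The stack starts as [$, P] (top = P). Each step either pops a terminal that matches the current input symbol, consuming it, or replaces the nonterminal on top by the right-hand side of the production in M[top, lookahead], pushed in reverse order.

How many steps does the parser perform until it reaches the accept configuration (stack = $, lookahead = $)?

8

     Stack      Input        Action
  1  $ P        d y x d x $  expand P -> d y x U
  2  $ U x y d  d y x d x $  match d
  3  $ U x y    y x d x $    match y
  4  $ U x      x d x $      match x
  5  $ U        d x $        expand U -> P'
  6  $ P'       d x $        expand P' -> d x
  7  $ x d      d x $        match d
  8  $ x        x $          match x
Accept reached after 8 steps.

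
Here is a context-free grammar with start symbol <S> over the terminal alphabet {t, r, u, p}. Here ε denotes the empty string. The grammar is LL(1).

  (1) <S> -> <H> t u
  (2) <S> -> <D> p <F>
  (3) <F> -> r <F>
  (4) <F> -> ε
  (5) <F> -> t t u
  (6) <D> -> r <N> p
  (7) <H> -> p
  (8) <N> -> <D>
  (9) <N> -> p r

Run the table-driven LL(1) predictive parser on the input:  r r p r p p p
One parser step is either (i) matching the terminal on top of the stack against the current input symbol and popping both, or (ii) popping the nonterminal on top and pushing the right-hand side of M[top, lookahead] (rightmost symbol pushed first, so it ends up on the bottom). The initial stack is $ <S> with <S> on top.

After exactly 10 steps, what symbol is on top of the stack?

step 1: stack=$ <S>  input=r r p r p p p $  — expand <S> -> <D> p <F>
step 2: stack=$ <F> p <D>  input=r r p r p p p $  — expand <D> -> r <N> p
step 3: stack=$ <F> p p <N> r  input=r r p r p p p $  — match r
step 4: stack=$ <F> p p <N>  input=r p r p p p $  — expand <N> -> <D>
step 5: stack=$ <F> p p <D>  input=r p r p p p $  — expand <D> -> r <N> p
step 6: stack=$ <F> p p p <N> r  input=r p r p p p $  — match r
step 7: stack=$ <F> p p p <N>  input=p r p p p $  — expand <N> -> p r
step 8: stack=$ <F> p p p r p  input=p r p p p $  — match p
step 9: stack=$ <F> p p p r  input=r p p p $  — match r
step 10: stack=$ <F> p p p  input=p p p $  — match p
Stack after step 10: $ <F> p p (top = p).

p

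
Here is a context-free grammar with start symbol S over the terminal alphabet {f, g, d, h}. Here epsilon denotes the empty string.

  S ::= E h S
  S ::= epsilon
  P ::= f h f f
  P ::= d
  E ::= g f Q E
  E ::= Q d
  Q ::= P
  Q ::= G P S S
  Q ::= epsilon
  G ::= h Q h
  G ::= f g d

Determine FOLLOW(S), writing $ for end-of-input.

FIRST(P): from P::=f h f f we get {f}; from P::=d we get {d}. So FIRST(P) = {d, f}.
FIRST(G): from G::=h Q h we get {h}; from G::=f g d we get {f}. So FIRST(G) = {f, h}.
FIRST(Q): from Q::=P we get {d, f}; from Q::=G P S S we get {f, h}; from Q::=epsilon we get {epsilon}. So FIRST(Q) = {epsilon, d, f, h}.
FIRST(E): from E::=g f Q E we get {g}; from E::=Q d we get {d, f, h}. So FIRST(E) = {d, f, g, h}.
FIRST(S): from S::=E h S we get {d, f, g, h}; from S::=epsilon we get {epsilon}. So FIRST(S) = {epsilon, d, f, g, h}.
FOLLOW(S) includes $ since S is the start symbol.
FOLLOW(E): in S::=E h S, E is followed by h S with FIRST {h}; in E::=g f Q E, the suffix after E is empty (adds nothing new). Thus FOLLOW(E) = {h}.
FOLLOW(Q): in E::=g f Q E, Q is followed by E with FIRST {d, f, g, h}; in E::=Q d, Q is followed by d with FIRST {d}; in G::=h Q h, Q is followed by h with FIRST {h}. Thus FOLLOW(Q) = {d, f, g, h}.
FOLLOW(S): in S::=E h S, the suffix after S is empty (adds nothing new); in Q::=G P S S (occurrence 1), S is followed by S with FIRST {epsilon, d, f, g, h}; in Q::=G P S S (occurrence 1), the suffix after S is nullable, so FOLLOW(S) ⊇ FOLLOW(Q) = {d, f, g, h}; in Q::=G P S S (occurrence 2), the suffix after S is empty, so FOLLOW(S) ⊇ FOLLOW(Q) = {d, f, g, h}. Thus FOLLOW(S) = {$, d, f, g, h}.
FOLLOW(P): in Q::=P, the suffix after P is empty, so FOLLOW(P) ⊇ FOLLOW(Q) = {d, f, g, h}; in Q::=G P S S, P is followed by S S with FIRST {epsilon, d, f, g, h}; in Q::=G P S S, the suffix after P is nullable, so FOLLOW(P) ⊇ FOLLOW(Q) = {d, f, g, h}. Thus FOLLOW(P) = {d, f, g, h}.
FOLLOW(G): in Q::=G P S S, G is followed by P S S with FIRST {d, f}. Thus FOLLOW(G) = {d, f}.

{$, d, f, g, h}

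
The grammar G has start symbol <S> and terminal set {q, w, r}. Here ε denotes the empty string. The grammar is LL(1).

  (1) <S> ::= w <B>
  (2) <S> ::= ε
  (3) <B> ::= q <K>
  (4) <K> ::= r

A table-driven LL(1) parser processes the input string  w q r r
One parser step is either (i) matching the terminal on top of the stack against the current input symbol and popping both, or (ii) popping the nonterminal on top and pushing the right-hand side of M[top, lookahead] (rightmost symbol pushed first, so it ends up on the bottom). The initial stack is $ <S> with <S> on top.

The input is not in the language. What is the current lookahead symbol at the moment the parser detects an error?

r

     Stack    Input      Action
  1  $ <S>    w q r r $  expand <S> ::= w <B>
  2  $ <B> w  w q r r $  match w
  3  $ <B>    q r r $    expand <B> ::= q <K>
  4  $ <K> q  q r r $    match q
  5  $ <K>    r r $      expand <K> ::= r
  6  $ r      r r $      match r
  7  $        r $        error: stack empty but input remains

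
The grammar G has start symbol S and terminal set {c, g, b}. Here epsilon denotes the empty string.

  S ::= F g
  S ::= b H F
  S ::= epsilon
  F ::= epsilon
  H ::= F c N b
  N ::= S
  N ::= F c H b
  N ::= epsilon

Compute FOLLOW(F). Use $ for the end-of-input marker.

FIRST(F): from F::=epsilon we get {epsilon}. So FIRST(F) = {epsilon}.
FIRST(S): from S::=F g we get {g}; from S::=b H F we get {b}; from S::=epsilon we get {epsilon}. So FIRST(S) = {epsilon, b, g}.
FIRST(H): from H::=F c N b we get {c}. So FIRST(H) = {c}.
FIRST(N): from N::=S we get {epsilon, b, g}; from N::=F c H b we get {c}; from N::=epsilon we get {epsilon}. So FIRST(N) = {epsilon, b, c, g}.
FOLLOW(S) includes $ since S is the start symbol.
FOLLOW(N): in H::=F c N b, N is followed by b with FIRST {b}. Thus FOLLOW(N) = {b}.
FOLLOW(S): in N::=S, the suffix after S is empty, so FOLLOW(S) ⊇ FOLLOW(N) = {b}. Thus FOLLOW(S) = {$, b}.
FOLLOW(F): in S::=F g, F is followed by g with FIRST {g}; in S::=b H F, the suffix after F is empty, so FOLLOW(F) ⊇ FOLLOW(S) = {$, b}; in H::=F c N b, F is followed by c N b with FIRST {c}; in N::=F c H b, F is followed by c H b with FIRST {c}. Thus FOLLOW(F) = {$, b, c, g}.
FOLLOW(H): in S::=b H F, H is followed by F with FIRST {epsilon}; in S::=b H F, the suffix after H is nullable, so FOLLOW(H) ⊇ FOLLOW(S) = {$, b}; in N::=F c H b, H is followed by b with FIRST {b}. Thus FOLLOW(H) = {$, b}.

{$, b, c, g}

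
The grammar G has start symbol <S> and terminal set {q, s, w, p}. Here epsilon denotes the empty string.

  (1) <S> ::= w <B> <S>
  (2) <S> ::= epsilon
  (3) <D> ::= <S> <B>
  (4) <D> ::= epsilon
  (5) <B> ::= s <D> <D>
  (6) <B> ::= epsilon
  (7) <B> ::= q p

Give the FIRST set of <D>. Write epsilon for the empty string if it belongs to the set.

{epsilon, q, s, w}

FIRST(<S>) = {epsilon, w}
FIRST(<B>) = {epsilon, q, s}
FIRST(<D>) = {epsilon, q, s, w}  (via <S> <B>)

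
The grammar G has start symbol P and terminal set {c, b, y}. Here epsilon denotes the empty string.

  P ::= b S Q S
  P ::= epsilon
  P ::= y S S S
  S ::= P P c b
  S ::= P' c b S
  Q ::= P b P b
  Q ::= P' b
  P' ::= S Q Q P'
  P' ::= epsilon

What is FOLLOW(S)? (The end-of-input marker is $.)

FIRST(P) = {epsilon, b, y}
FIRST(S) = {b, c, y}  (via P P c b, P' c b S)
FIRST(P') = {epsilon, b, c, y}  (via S Q Q P')
FIRST(Q) = {b, c, y}  (via P b P b, P' b)
FOLLOW(P) includes $ since P is the start symbol.
FOLLOW(P): in S::=P P c b (occurrence 1), P is followed by P c b with FIRST {b, c, y}; in S::=P P c b (occurrence 2), P is followed by c b with FIRST {c}; in Q::=P b P b (occurrence 1), P is followed by b P b with FIRST {b}; in Q::=P b P b (occurrence 2), P is followed by b with FIRST {b}. Thus FOLLOW(P) = {$, b, c, y}.
FOLLOW(S): in P::=b S Q S (occurrence 1), S is followed by Q S with FIRST {b, c, y}; in P::=b S Q S (occurrence 2), the suffix after S is empty, so FOLLOW(S) ⊇ FOLLOW(P) = {$, b, c, y}; in P::=y S S S (occurrence 1), S is followed by S S with FIRST {b, c, y}; in P::=y S S S (occurrence 2), S is followed by S with FIRST {b, c, y}; in P::=y S S S (occurrence 3), the suffix after S is empty, so FOLLOW(S) ⊇ FOLLOW(P) = {$, b, c, y}; in S::=P' c b S, the suffix after S is empty (adds nothing new); in P'::=S Q Q P', S is followed by Q Q P' with FIRST {b, c, y}. Thus FOLLOW(S) = {$, b, c, y}.
FOLLOW(P'): in S::=P' c b S, P' is followed by c b S with FIRST {c}; in Q::=P' b, P' is followed by b with FIRST {b}; in P'::=S Q Q P', the suffix after P' is empty (adds nothing new). Thus FOLLOW(P') = {b, c}.
FOLLOW(Q): in P::=b S Q S, Q is followed by S with FIRST {b, c, y}; in P'::=S Q Q P' (occurrence 1), Q is followed by Q P' with FIRST {b, c, y}; in P'::=S Q Q P' (occurrence 2), Q is followed by P' with FIRST {epsilon, b, c, y}; in P'::=S Q Q P' (occurrence 2), the suffix after Q is nullable, so FOLLOW(Q) ⊇ FOLLOW(P') = {b, c}. Thus FOLLOW(Q) = {b, c, y}.

{$, b, c, y}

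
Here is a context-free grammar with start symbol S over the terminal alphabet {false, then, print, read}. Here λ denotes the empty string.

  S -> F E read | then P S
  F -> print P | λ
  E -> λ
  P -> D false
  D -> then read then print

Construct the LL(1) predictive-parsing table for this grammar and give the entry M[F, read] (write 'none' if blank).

FIRST(F): from F->print P we get {print}; from F->λ we get {λ}. So FIRST(F) = {λ, print}.
FIRST(E): from E->λ we get {λ}. So FIRST(E) = {λ}.
FIRST(D): from D->then read then print we get {then}. So FIRST(D) = {then}.
FIRST(S): from S->F E read we get {print, read}; from S->then P S we get {then}. So FIRST(S) = {print, read, then}.
FIRST(P): from P->D false we get {then}. So FIRST(P) = {then}.
FOLLOW(S) includes $ since S is the start symbol.
FOLLOW(F): in S->F E read, F is followed by E read with FIRST {read}. Thus FOLLOW(F) = {read}.
For F -> print P: FIRST(print P) = {print}, so it goes in M[F, t] for t ∈ {print}.
For F -> λ: FIRST(λ) = {λ}, so it goes in M[F, t] for t ∈ {}; since λ ∈ FIRST, also for every t ∈ FOLLOW(F) = {read}.

F -> λ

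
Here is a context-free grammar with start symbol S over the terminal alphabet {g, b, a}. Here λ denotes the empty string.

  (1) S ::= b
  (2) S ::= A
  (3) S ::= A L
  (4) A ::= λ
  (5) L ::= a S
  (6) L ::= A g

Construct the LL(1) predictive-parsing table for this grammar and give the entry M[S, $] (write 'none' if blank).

FIRST(A): from A::=λ we get {λ}. So FIRST(A) = {λ}.
FIRST(L): from L::=a S we get {a}; from L::=A g we get {g}. So FIRST(L) = {a, g}.
FIRST(S): from S::=b we get {b}; from S::=A we get {λ}; from S::=A L we get {a, g}. So FIRST(S) = {λ, a, b, g}.
FOLLOW(S) includes $ since S is the start symbol.
FOLLOW(S): in L::=a S, the suffix after S is empty, so FOLLOW(S) ⊇ FOLLOW(L) = {$}. Thus FOLLOW(S) = {$}.
FOLLOW(L): in S::=A L, the suffix after L is empty, so FOLLOW(L) ⊇ FOLLOW(S) = {$}. Thus FOLLOW(L) = {$}.
For S ::= b: FIRST(b) = {b}, so it goes in M[S, t] for t ∈ {b}.
For S ::= A: FIRST(A) = {λ}, so it goes in M[S, t] for t ∈ {}; since λ ∈ FIRST, also for every t ∈ FOLLOW(S) = {$}.
For S ::= A L: FIRST(A L) = {a, g}, so it goes in M[S, t] for t ∈ {a, g}.

S ::= A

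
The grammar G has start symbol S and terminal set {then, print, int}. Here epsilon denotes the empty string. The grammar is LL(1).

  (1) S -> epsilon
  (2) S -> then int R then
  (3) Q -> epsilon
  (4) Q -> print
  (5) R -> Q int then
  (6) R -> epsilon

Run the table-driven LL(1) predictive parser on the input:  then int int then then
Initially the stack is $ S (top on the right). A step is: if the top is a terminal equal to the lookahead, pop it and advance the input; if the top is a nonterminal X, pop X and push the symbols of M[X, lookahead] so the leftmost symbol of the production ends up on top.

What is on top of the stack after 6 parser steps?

then

     Stack              Input                     Action
  1  $ S                then int int then then $  expand S -> then int R then
  2  $ then R int then  then int int then then $  match then
  3  $ then R int       int int then then $       match int
  4  $ then R           int then then $           expand R -> Q int then
  5  $ then then int Q  int then then $           expand Q -> epsilon
  6  $ then then int    int then then $           match int
Stack after step 6: $ then then (top = then).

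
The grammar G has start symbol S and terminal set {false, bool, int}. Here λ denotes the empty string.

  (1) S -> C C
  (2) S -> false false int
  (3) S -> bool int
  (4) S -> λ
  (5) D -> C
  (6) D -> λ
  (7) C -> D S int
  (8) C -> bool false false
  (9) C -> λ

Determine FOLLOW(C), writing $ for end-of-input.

FIRST(S) = {λ, bool, false, int}  (via C C)
FIRST(D) = {λ, bool, false, int}  (via C)
FIRST(C) = {λ, bool, false, int}  (via D S int)
FOLLOW(S) includes $ since S is the start symbol.
FOLLOW(S): in C->D S int, S is followed by int with FIRST {int}. Thus FOLLOW(S) = {$, int}.
FOLLOW(D): in C->D S int, D is followed by S int with FIRST {bool, false, int}. Thus FOLLOW(D) = {bool, false, int}.
FOLLOW(C): in S->C C (occurrence 1), C is followed by C with FIRST {λ, bool, false, int}; in S->C C (occurrence 1), the suffix after C is nullable, so FOLLOW(C) ⊇ FOLLOW(S) = {$, int}; in S->C C (occurrence 2), the suffix after C is empty, so FOLLOW(C) ⊇ FOLLOW(S) = {$, int}; in D->C, the suffix after C is empty, so FOLLOW(C) ⊇ FOLLOW(D) = {bool, false, int}. Thus FOLLOW(C) = {$, bool, false, int}.

{$, bool, false, int}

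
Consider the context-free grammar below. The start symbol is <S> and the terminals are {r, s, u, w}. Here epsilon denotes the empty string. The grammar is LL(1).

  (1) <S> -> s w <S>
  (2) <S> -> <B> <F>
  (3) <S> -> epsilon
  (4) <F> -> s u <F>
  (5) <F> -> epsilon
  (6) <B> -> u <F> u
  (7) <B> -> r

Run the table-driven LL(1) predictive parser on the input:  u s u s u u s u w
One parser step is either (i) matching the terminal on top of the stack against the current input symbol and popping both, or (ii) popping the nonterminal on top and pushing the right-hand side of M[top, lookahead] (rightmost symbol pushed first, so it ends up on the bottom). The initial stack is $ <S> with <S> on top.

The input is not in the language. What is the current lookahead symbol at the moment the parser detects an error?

step 1: stack=$ <S>  input=u s u s u u s u w $  — expand <S> -> <B> <F>
step 2: stack=$ <F> <B>  input=u s u s u u s u w $  — expand <B> -> u <F> u
step 3: stack=$ <F> u <F> u  input=u s u s u u s u w $  — match u
step 4: stack=$ <F> u <F>  input=s u s u u s u w $  — expand <F> -> s u <F>
step 5: stack=$ <F> u <F> u s  input=s u s u u s u w $  — match s
step 6: stack=$ <F> u <F> u  input=u s u u s u w $  — match u
step 7: stack=$ <F> u <F>  input=s u u s u w $  — expand <F> -> s u <F>
step 8: stack=$ <F> u <F> u s  input=s u u s u w $  — match s
step 9: stack=$ <F> u <F> u  input=u u s u w $  — match u
step 10: stack=$ <F> u <F>  input=u s u w $  — expand <F> -> epsilon
step 11: stack=$ <F> u  input=u s u w $  — match u
step 12: stack=$ <F>  input=s u w $  — expand <F> -> s u <F>
step 13: stack=$ <F> u s  input=s u w $  — match s
step 14: stack=$ <F> u  input=u w $  — match u
step 15: stack=$ <F>  input=w $  — error: M[<F>, w] is empty

w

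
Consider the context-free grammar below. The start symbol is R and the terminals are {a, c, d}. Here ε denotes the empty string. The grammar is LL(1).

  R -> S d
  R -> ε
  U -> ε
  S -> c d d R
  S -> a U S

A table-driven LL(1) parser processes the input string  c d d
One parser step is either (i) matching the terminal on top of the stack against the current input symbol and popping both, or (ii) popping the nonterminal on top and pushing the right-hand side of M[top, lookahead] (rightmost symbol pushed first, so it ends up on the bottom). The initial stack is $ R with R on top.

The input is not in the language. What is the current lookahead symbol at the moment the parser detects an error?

step 1: stack=$ R  input=c d d $  — expand R -> S d
step 2: stack=$ d S  input=c d d $  — expand S -> c d d R
step 3: stack=$ d R d d c  input=c d d $  — match c
step 4: stack=$ d R d d  input=d d $  — match d
step 5: stack=$ d R d  input=d $  — match d
step 6: stack=$ d R  input=$  — expand R -> ε
step 7: stack=$ d  input=$  — error: top is terminal d but lookahead is $

$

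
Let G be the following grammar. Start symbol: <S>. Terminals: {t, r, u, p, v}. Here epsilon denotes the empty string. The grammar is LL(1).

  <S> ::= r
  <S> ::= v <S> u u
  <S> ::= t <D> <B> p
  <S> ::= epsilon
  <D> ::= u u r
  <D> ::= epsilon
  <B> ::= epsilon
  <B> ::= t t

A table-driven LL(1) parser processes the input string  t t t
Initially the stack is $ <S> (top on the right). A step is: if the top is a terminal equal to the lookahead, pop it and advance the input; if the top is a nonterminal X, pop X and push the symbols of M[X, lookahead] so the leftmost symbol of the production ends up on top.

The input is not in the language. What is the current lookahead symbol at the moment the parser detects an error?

     Stack          Input    Action
  1  $ <S>          t t t $  expand <S> ::= t <D> <B> p
  2  $ p <B> <D> t  t t t $  match t
  3  $ p <B> <D>    t t $    expand <D> ::= epsilon
  4  $ p <B>        t t $    expand <B> ::= t t
  5  $ p t t        t t $    match t
  6  $ p t          t $      match t
  7  $ p            $        error: top is terminal p but lookahead is $

$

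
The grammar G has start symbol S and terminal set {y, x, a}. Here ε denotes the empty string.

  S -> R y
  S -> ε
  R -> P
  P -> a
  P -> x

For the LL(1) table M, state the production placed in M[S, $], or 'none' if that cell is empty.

S -> ε

FIRST(P) = {a, x}
FIRST(R) = {a, x}  (via P)
FIRST(S) = {ε, a, x}  (via R y)
FOLLOW(S) includes $ since S is the start symbol.
FOLLOW(S): S appears on no right-hand side. Thus FOLLOW(S) = {$}.
For S -> R y: FIRST(R y) = {a, x}, so it goes in M[S, t] for t ∈ {a, x}.
For S -> ε: FIRST(ε) = {ε}, so it goes in M[S, t] for t ∈ {}; since ε ∈ FIRST, also for every t ∈ FOLLOW(S) = {$}.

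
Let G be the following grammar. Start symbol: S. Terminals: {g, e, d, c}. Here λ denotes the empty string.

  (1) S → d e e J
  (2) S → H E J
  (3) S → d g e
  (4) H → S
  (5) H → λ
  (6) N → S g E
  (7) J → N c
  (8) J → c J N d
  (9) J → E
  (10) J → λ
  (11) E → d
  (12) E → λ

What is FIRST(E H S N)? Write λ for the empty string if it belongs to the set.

FIRST(E) = {λ, d}
FIRST(S) = {λ, c, d, g}  (via H E J)
FIRST(H) = {λ, c, d, g}  (via S)
FIRST(N) = {c, d, g}  (via S g E)
FIRST(J) = {λ, c, d, g}  (via N c, E)
FIRST(E H S N): take FIRST of each symbol in turn, carrying on past any symbol whose FIRST contains λ; result {c, d, g}.

{c, d, g}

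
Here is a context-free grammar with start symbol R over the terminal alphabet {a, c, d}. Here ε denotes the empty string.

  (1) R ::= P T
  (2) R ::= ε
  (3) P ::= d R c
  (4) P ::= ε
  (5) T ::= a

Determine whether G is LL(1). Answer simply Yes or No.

Yes

FIRST(R) = {ε, a, d}
FIRST(P) = {ε, d}
FIRST(T) = {a}
FOLLOW(R) = {$, c}
FOLLOW(P) = {a}
FOLLOW(T) = {$, c}
Each cell of M receives at most one production.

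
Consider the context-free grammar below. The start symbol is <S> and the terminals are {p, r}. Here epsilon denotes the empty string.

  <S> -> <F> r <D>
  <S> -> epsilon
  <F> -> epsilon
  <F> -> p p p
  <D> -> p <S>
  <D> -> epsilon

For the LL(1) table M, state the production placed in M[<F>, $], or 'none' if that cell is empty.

FIRST(<F>) = {epsilon, p}
FIRST(<D>) = {epsilon, p}
FIRST(<S>) = {epsilon, p, r}  (via <F> r <D>)
FOLLOW(<S>) includes $ since <S> is the start symbol.
FOLLOW(<F>): in <S>-><F> r <D>, <F> is followed by r <D> with FIRST {r}. Thus FOLLOW(<F>) = {r}.
For <F> -> epsilon: FIRST(epsilon) = {epsilon}, so it goes in M[<F>, t] for t ∈ {}; since epsilon ∈ FIRST, also for every t ∈ FOLLOW(<F>) = {r}.
For <F> -> p p p: FIRST(p p p) = {p}, so it goes in M[<F>, t] for t ∈ {p}.
None of these place a production in M[<F>, $].

none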